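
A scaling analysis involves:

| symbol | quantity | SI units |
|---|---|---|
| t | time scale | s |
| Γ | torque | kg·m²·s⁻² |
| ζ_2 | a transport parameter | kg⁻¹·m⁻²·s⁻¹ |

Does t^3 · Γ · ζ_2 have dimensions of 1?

Sum the exponent of each base dimension across the product:
  M: 3·[t]_M + [Γ]_M + [ζ_2]_M = 3·(0) + (1) + (-1) = 0
  L: 3·[t]_L + [Γ]_L + [ζ_2]_L = 3·(0) + (2) + (-2) = 0
  T: 3·[t]_T + [Γ]_T + [ζ_2]_T = 3·(1) + (-2) + (-1) = 0
All base exponents vanish — dimensionless.

yes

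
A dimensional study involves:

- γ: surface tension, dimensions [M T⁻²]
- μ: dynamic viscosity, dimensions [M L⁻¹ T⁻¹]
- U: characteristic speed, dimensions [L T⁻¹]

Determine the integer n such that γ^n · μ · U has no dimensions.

-1

Balance the M exponent: (1)·n from γ, plus (1) + (0) = 1 from the rest, must sum to zero.
n + 1 = 0, so n = -1.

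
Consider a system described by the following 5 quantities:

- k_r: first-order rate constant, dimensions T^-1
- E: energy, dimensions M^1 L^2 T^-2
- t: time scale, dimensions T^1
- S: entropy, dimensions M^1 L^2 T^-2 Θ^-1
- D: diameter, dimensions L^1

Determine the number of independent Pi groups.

1

There are 5 variables and 4 base dimensions (M, L, T, Θ).
The dimension matrix has rank 4.
Independent dimensionless groups: 5 − 4 = 1.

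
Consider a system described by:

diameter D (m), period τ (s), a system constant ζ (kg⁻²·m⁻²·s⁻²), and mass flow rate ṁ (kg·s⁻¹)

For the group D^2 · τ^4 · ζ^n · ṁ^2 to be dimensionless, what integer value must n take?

1

Balance the M exponent: (-2)·n from ζ, plus 2·(0) + 4·(0) + 2·(1) = 2 from the rest, must sum to zero.
-2n + 2 = 0, so n = 1.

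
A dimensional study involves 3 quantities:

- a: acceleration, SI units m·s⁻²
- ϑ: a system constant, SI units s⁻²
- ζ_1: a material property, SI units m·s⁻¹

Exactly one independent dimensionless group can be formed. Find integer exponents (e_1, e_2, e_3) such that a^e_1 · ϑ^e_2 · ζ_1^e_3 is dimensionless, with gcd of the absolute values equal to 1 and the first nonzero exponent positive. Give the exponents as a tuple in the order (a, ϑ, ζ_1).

(2, -1, -2)

L: e_1·(1) + e_2·(0) + e_3·(1) = 0
T: e_1·(-2) + e_2·(-2) + e_3·(-1) = 0
Solving this homogeneous linear system for the smallest-integer solution (first nonzero entry positive) gives (2, -1, -2).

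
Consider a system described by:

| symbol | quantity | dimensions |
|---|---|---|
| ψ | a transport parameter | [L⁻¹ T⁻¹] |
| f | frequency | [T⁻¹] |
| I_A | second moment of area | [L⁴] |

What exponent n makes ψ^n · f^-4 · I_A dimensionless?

Balance the L exponent: (-1)·n from ψ, plus −4·(0) + (4) = 4 from the rest, must sum to zero.
−n + 4 = 0, so n = 4.

4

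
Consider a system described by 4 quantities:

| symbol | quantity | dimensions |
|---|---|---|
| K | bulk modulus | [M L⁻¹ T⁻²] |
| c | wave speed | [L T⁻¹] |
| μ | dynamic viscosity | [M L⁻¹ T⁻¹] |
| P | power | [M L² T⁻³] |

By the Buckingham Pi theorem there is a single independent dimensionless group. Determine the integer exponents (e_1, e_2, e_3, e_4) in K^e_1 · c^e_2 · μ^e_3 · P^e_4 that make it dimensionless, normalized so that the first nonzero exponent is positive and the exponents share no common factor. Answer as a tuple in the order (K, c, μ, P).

M: e_1·(1) + e_2·(0) + e_3·(1) + e_4·(1) = 0
L: e_1·(-1) + e_2·(1) + e_3·(-1) + e_4·(2) = 0
T: e_1·(-2) + e_2·(-1) + e_3·(-1) + e_4·(-3) = 0
Solving this homogeneous linear system for the smallest-integer solution (first nonzero entry positive) gives (1, -3, -2, 1).

(1, -3, -2, 1)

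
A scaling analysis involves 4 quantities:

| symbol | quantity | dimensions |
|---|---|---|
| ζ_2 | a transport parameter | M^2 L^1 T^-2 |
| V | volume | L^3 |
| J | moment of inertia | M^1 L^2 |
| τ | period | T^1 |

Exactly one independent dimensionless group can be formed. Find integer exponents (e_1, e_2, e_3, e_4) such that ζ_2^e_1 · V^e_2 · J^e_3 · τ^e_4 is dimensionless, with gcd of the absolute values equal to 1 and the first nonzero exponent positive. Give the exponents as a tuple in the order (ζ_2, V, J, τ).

(1, 1, -2, 2)

M: e_1·(2) + e_2·(0) + e_3·(1) + e_4·(0) = 0
L: e_1·(1) + e_2·(3) + e_3·(2) + e_4·(0) = 0
T: e_1·(-2) + e_2·(0) + e_3·(0) + e_4·(1) = 0
Solving this homogeneous linear system for the smallest-integer solution (first nonzero entry positive) gives (1, 1, -2, 2).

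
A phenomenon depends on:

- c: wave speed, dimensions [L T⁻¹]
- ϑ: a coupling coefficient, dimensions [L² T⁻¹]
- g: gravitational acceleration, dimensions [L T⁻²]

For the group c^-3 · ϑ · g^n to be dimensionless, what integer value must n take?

1

Balance the L exponent: (1)·n from g, plus −3·(1) + (2) = -1 from the rest, must sum to zero.
n − 1 = 0, so n = 1.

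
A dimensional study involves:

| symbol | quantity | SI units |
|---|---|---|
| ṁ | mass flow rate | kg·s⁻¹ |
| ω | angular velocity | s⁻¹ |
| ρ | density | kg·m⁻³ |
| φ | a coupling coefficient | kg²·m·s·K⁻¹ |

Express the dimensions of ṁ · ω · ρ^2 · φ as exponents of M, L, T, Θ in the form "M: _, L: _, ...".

Collect each base-dimension exponent across the product:
  M: (1) + (0) + 2·(1) + (2) = 5
  L: (0) + (0) + 2·(-3) + (1) = -5
  T: (-1) + (-1) + 2·(0) + (1) = -1
  Θ: (0) + (0) + 2·(0) + (-1) = -1
So the dimensions are [M⁵ L⁻⁵ T⁻¹ Θ⁻¹].

M: 5, L: -5, T: -1, Θ: -1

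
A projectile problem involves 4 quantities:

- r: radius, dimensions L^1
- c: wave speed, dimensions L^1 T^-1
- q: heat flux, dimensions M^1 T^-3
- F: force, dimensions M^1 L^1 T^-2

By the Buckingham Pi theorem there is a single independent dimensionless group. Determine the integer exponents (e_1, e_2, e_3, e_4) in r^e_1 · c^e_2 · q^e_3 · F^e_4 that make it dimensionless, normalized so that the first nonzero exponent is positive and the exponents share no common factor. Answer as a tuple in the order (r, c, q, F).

M: e_1·(0) + e_2·(0) + e_3·(1) + e_4·(1) = 0
L: e_1·(1) + e_2·(1) + e_3·(0) + e_4·(1) = 0
T: e_1·(0) + e_2·(-1) + e_3·(-3) + e_4·(-2) = 0
Solving this homogeneous linear system for the smallest-integer solution (first nonzero entry positive) gives (2, -1, 1, -1).

(2, -1, 1, -1)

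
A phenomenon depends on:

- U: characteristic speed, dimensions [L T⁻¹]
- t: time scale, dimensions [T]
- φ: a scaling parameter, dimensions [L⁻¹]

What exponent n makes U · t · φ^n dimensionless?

1

Balance the L exponent: (-1)·n from φ, plus (1) + (0) = 1 from the rest, must sum to zero.
−n + 1 = 0, so n = 1.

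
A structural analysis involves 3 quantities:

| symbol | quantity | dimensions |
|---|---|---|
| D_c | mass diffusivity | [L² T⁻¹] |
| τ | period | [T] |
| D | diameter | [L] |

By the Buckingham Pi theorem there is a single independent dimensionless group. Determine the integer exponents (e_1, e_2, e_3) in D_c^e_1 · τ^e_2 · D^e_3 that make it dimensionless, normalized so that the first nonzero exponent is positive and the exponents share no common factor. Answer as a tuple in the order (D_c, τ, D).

L: e_1·(2) + e_2·(0) + e_3·(1) = 0
T: e_1·(-1) + e_2·(1) + e_3·(0) = 0
Solving this homogeneous linear system for the smallest-integer solution (first nonzero entry positive) gives (1, 1, -2).

(1, 1, -2)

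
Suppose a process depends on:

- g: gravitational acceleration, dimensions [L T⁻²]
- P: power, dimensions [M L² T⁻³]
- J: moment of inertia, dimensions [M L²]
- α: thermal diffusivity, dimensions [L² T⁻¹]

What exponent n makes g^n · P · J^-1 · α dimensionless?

-2

Balance the L exponent: (1)·n from g, plus (2) − (2) + (2) = 2 from the rest, must sum to zero.
n + 2 = 0, so n = -2.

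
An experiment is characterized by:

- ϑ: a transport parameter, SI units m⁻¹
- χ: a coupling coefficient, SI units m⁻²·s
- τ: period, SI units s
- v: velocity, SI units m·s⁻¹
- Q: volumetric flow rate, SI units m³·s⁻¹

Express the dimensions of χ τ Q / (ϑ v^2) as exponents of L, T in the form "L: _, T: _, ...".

L: 0, T: 3

Collect each base-dimension exponent across the product:
  L: −(-1) + (-2) + (0) − 2·(1) + (3) = 0
  T: −(0) + (1) + (1) − 2·(-1) + (-1) = 3
So the dimensions are [T³].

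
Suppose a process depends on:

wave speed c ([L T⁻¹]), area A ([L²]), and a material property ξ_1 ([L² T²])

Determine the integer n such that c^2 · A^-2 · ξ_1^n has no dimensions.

Balance the L exponent: (2)·n from ξ_1, plus 2·(1) − 2·(2) = -2 from the rest, must sum to zero.
2n − 2 = 0, so n = 1.

1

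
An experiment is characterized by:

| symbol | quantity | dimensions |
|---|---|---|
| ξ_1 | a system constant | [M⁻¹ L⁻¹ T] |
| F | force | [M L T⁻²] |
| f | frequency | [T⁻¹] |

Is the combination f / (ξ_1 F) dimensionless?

Sum the exponent of each base dimension across the product:
  M: −[ξ_1]_M − [F]_M + [f]_M = −(-1) − (1) + (0) = 0
  L: −[ξ_1]_L − [F]_L + [f]_L = −(-1) − (1) + (0) = 0
  T: −[ξ_1]_T − [F]_T + [f]_T = −(1) − (-2) + (-1) = 0
All base exponents vanish — dimensionless.

yes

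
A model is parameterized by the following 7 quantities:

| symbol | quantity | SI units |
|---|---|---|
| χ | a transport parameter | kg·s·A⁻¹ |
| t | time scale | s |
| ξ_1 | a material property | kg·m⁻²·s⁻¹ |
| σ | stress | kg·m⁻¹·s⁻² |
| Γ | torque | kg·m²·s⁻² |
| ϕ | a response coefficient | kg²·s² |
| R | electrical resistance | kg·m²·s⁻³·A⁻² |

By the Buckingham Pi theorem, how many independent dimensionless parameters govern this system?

There are 7 variables and 4 base dimensions (M, L, T, I).
The dimension matrix has rank 4.
Independent dimensionless groups: 7 − 4 = 3.

3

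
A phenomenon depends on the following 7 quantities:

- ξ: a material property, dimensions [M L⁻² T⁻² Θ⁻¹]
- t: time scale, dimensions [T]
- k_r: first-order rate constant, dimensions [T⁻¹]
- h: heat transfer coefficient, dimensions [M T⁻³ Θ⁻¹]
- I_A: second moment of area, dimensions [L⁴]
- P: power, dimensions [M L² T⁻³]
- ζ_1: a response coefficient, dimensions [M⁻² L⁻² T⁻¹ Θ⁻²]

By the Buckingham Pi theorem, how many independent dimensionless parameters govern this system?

There are 7 variables and 4 base dimensions (M, L, T, Θ).
The dimension matrix has rank 4.
Independent dimensionless groups: 7 − 4 = 3.

3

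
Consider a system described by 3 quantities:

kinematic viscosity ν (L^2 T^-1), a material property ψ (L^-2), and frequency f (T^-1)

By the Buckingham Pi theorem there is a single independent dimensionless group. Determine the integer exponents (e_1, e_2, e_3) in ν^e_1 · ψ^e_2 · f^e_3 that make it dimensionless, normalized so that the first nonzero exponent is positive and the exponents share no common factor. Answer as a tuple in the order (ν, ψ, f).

L: e_1·(2) + e_2·(-2) + e_3·(0) = 0
T: e_1·(-1) + e_2·(0) + e_3·(-1) = 0
Solving this homogeneous linear system for the smallest-integer solution (first nonzero entry positive) gives (1, 1, -1).

(1, 1, -1)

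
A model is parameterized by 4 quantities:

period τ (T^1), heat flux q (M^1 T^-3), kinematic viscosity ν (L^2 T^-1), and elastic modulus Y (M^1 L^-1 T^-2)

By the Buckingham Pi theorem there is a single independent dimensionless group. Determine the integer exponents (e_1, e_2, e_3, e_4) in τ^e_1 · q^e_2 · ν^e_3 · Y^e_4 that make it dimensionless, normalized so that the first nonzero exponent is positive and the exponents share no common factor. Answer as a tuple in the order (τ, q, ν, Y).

(1, 2, -1, -2)

M: e_1·(0) + e_2·(1) + e_3·(0) + e_4·(1) = 0
L: e_1·(0) + e_2·(0) + e_3·(2) + e_4·(-1) = 0
T: e_1·(1) + e_2·(-3) + e_3·(-1) + e_4·(-2) = 0
Solving this homogeneous linear system for the smallest-integer solution (first nonzero entry positive) gives (1, 2, -1, -2).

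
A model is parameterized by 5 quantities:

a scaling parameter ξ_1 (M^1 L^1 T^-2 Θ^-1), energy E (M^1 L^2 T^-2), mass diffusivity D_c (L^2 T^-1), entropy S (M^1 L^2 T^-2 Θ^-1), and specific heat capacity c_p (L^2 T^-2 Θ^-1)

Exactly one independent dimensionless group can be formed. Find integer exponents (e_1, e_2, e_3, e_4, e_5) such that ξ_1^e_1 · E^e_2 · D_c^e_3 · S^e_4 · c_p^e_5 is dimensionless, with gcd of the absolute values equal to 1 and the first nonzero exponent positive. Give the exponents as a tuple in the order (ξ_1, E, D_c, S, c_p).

(2, -1, 2, -1, -1)

M: e_1·(1) + e_2·(1) + e_3·(0) + e_4·(1) + e_5·(0) = 0
L: e_1·(1) + e_2·(2) + e_3·(2) + e_4·(2) + e_5·(2) = 0
T: e_1·(-2) + e_2·(-2) + e_3·(-1) + e_4·(-2) + e_5·(-2) = 0
Θ: e_1·(-1) + e_2·(0) + e_3·(0) + e_4·(-1) + e_5·(-1) = 0
Solving this homogeneous linear system for the smallest-integer solution (first nonzero entry positive) gives (2, -1, 2, -1, -1).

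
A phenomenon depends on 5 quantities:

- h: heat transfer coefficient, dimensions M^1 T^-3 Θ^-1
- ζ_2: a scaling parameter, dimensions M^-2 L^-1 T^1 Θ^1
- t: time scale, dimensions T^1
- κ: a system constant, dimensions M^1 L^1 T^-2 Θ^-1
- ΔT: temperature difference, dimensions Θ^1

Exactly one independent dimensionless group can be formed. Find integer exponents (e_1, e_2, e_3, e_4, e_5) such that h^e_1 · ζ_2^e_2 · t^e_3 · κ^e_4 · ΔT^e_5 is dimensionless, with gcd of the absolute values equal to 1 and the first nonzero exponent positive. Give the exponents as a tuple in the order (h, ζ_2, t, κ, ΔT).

M: e_1·(1) + e_2·(-2) + e_3·(0) + e_4·(1) + e_5·(0) = 0
L: e_1·(0) + e_2·(-1) + e_3·(0) + e_4·(1) + e_5·(0) = 0
T: e_1·(-3) + e_2·(1) + e_3·(1) + e_4·(-2) + e_5·(0) = 0
Θ: e_1·(-1) + e_2·(1) + e_3·(0) + e_4·(-1) + e_5·(1) = 0
Solving this homogeneous linear system for the smallest-integer solution (first nonzero entry positive) gives (1, 1, 4, 1, 1).

(1, 1, 4, 1, 1)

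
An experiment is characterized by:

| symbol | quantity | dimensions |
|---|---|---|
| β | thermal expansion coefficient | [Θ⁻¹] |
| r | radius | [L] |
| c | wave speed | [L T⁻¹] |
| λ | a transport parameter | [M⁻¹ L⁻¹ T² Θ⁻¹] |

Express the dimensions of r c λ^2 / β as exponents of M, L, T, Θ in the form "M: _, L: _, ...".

M: -2, L: 0, T: 3, Θ: -1

Collect each base-dimension exponent across the product:
  M: −(0) + (0) + (0) + 2·(-1) = -2
  L: −(0) + (1) + (1) + 2·(-1) = 0
  T: −(0) + (0) + (-1) + 2·(2) = 3
  Θ: −(-1) + (0) + (0) + 2·(-1) = -1
So the dimensions are [M⁻² T³ Θ⁻¹].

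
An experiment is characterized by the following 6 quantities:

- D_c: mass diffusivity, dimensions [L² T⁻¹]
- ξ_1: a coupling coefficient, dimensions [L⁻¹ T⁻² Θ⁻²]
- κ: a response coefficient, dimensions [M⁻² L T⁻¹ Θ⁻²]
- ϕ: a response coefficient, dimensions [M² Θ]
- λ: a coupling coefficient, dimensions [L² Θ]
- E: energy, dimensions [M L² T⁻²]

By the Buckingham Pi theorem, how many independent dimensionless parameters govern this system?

2

There are 6 variables and 4 base dimensions (M, L, T, Θ).
The dimension matrix has rank 4.
Independent dimensionless groups: 6 − 4 = 2.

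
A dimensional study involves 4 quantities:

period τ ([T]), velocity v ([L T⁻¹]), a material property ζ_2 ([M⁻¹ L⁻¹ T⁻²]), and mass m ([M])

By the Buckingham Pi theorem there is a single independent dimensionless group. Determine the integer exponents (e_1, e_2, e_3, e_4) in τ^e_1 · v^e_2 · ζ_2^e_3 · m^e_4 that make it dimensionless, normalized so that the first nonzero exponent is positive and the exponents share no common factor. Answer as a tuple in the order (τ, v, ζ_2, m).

M: e_1·(0) + e_2·(0) + e_3·(-1) + e_4·(1) = 0
L: e_1·(0) + e_2·(1) + e_3·(-1) + e_4·(0) = 0
T: e_1·(1) + e_2·(-1) + e_3·(-2) + e_4·(0) = 0
Solving this homogeneous linear system for the smallest-integer solution (first nonzero entry positive) gives (3, 1, 1, 1).

(3, 1, 1, 1)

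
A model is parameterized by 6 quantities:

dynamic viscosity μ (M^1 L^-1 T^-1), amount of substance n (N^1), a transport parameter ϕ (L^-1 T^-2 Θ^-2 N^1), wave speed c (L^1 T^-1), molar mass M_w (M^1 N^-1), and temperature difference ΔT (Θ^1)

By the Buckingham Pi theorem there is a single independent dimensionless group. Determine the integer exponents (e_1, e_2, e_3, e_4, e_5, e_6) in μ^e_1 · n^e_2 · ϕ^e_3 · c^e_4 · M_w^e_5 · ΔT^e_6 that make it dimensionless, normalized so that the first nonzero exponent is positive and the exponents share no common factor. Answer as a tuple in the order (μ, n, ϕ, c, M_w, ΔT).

(3, -1, -2, 1, -3, -4)

M: e_1·(1) + e_2·(0) + e_3·(0) + e_4·(0) + e_5·(1) + e_6·(0) = 0
L: e_1·(-1) + e_2·(0) + e_3·(-1) + e_4·(1) + e_5·(0) + e_6·(0) = 0
T: e_1·(-1) + e_2·(0) + e_3·(-2) + e_4·(-1) + e_5·(0) + e_6·(0) = 0
Θ: e_1·(0) + e_2·(0) + e_3·(-2) + e_4·(0) + e_5·(0) + e_6·(1) = 0
N: e_1·(0) + e_2·(1) + e_3·(1) + e_4·(0) + e_5·(-1) + e_6·(0) = 0
Solving this homogeneous linear system for the smallest-integer solution (first nonzero entry positive) gives (3, -1, -2, 1, -3, -4).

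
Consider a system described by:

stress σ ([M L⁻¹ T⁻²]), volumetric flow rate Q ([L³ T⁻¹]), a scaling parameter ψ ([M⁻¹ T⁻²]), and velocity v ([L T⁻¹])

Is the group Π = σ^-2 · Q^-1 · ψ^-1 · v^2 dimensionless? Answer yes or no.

no

Sum the exponent of each base dimension across the product:
  M: −2·[σ]_M − [Q]_M − [ψ]_M + 2·[v]_M = −2·(1) − (0) − (-1) + 2·(0) = -1
  L: −2·[σ]_L − [Q]_L − [ψ]_L + 2·[v]_L = −2·(-1) − (3) − (0) + 2·(1) = 1
  T: −2·[σ]_T − [Q]_T − [ψ]_T + 2·[v]_T = −2·(-2) − (-1) − (-2) + 2·(-1) = 5
Net dimensions [M⁻¹ L T⁵] ≠ [1] — not dimensionless.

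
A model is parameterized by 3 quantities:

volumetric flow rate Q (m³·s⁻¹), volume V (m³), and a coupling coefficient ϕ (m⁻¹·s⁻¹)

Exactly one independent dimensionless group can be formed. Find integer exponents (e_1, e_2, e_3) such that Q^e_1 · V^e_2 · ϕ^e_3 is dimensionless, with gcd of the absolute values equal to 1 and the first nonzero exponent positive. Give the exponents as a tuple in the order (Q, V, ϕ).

L: e_1·(3) + e_2·(3) + e_3·(-1) = 0
T: e_1·(-1) + e_2·(0) + e_3·(-1) = 0
Solving this homogeneous linear system for the smallest-integer solution (first nonzero entry positive) gives (3, -4, -3).

(3, -4, -3)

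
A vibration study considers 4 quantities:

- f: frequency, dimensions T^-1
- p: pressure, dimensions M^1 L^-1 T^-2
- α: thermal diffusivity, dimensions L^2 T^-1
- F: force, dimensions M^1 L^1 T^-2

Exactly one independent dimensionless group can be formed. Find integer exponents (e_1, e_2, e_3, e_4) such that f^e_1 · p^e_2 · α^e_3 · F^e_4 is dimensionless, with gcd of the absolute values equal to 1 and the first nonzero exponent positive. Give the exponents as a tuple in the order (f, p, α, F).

M: e_1·(0) + e_2·(1) + e_3·(0) + e_4·(1) = 0
L: e_1·(0) + e_2·(-1) + e_3·(2) + e_4·(1) = 0
T: e_1·(-1) + e_2·(-2) + e_3·(-1) + e_4·(-2) = 0
Solving this homogeneous linear system for the smallest-integer solution (first nonzero entry positive) gives (1, -1, -1, 1).

(1, -1, -1, 1)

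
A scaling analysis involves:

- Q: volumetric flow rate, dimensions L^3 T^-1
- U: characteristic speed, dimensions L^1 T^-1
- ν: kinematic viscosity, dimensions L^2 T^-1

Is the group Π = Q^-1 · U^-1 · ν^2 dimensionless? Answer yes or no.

Sum the exponent of each base dimension across the product:
  M: −[Q]_M − [U]_M + 2·[ν]_M = −(0) − (0) + 2·(0) = 0
  L: −[Q]_L − [U]_L + 2·[ν]_L = −(3) − (1) + 2·(2) = 0
  T: −[Q]_T − [U]_T + 2·[ν]_T = −(-1) − (-1) + 2·(-1) = 0
  Θ: −[Q]_Θ − [U]_Θ + 2·[ν]_Θ = −(0) − (0) + 2·(0) = 0
All base exponents vanish — dimensionless.

yes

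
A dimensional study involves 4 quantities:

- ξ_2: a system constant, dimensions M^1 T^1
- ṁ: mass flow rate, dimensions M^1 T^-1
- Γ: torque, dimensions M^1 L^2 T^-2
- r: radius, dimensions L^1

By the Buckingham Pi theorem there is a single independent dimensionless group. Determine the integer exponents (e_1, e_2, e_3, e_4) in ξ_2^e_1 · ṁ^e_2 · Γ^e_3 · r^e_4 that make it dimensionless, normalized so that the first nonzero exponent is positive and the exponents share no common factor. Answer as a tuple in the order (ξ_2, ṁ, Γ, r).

M: e_1·(1) + e_2·(1) + e_3·(1) + e_4·(0) = 0
L: e_1·(0) + e_2·(0) + e_3·(2) + e_4·(1) = 0
T: e_1·(1) + e_2·(-1) + e_3·(-2) + e_4·(0) = 0
Solving this homogeneous linear system for the smallest-integer solution (first nonzero entry positive) gives (1, -3, 2, -4).

(1, -3, 2, -4)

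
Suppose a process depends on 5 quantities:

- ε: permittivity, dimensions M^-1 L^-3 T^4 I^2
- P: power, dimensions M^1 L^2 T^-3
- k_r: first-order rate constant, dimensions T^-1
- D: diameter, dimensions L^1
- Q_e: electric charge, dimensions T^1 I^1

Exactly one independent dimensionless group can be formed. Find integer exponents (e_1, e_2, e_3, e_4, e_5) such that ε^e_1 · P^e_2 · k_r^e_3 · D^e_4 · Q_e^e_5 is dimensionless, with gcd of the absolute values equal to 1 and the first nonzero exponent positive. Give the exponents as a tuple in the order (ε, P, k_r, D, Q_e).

M: e_1·(-1) + e_2·(1) + e_3·(0) + e_4·(0) + e_5·(0) = 0
L: e_1·(-3) + e_2·(2) + e_3·(0) + e_4·(1) + e_5·(0) = 0
T: e_1·(4) + e_2·(-3) + e_3·(-1) + e_4·(0) + e_5·(1) = 0
I: e_1·(2) + e_2·(0) + e_3·(0) + e_4·(0) + e_5·(1) = 0
Solving this homogeneous linear system for the smallest-integer solution (first nonzero entry positive) gives (1, 1, -1, 1, -2).

(1, 1, -1, 1, -2)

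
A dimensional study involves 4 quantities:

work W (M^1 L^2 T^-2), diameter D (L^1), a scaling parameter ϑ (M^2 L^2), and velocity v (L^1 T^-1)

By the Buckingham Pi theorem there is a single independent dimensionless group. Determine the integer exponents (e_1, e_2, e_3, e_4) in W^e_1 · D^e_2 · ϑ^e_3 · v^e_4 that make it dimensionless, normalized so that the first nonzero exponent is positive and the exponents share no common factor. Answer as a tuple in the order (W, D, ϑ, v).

(2, 2, -1, -4)

M: e_1·(1) + e_2·(0) + e_3·(2) + e_4·(0) = 0
L: e_1·(2) + e_2·(1) + e_3·(2) + e_4·(1) = 0
T: e_1·(-2) + e_2·(0) + e_3·(0) + e_4·(-1) = 0
Solving this homogeneous linear system for the smallest-integer solution (first nonzero entry positive) gives (2, 2, -1, -4).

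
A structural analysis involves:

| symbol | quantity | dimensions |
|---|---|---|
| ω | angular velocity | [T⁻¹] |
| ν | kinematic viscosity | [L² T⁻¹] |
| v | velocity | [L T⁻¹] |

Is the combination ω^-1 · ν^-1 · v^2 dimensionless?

Sum the exponent of each base dimension across the product:
  M: −[ω]_M − [ν]_M + 2·[v]_M = −(0) − (0) + 2·(0) = 0
  L: −[ω]_L − [ν]_L + 2·[v]_L = −(0) − (2) + 2·(1) = 0
  T: −[ω]_T − [ν]_T + 2·[v]_T = −(-1) − (-1) + 2·(-1) = 0
All base exponents vanish — dimensionless.

yes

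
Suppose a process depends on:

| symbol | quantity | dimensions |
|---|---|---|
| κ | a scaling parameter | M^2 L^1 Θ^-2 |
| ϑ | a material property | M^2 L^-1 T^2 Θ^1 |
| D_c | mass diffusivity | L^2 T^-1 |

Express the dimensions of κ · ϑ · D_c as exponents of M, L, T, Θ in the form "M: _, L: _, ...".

M: 4, L: 2, T: 1, Θ: -1

Collect each base-dimension exponent across the product:
  M: (2) + (2) + (0) = 4
  L: (1) + (-1) + (2) = 2
  T: (0) + (2) + (-1) = 1
  Θ: (-2) + (1) + (0) = -1
So the dimensions are [M⁴ L² T Θ⁻¹].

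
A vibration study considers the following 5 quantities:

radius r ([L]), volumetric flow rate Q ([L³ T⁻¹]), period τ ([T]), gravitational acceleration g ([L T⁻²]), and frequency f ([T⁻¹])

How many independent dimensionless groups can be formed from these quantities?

3

There are 5 variables and 2 base dimensions (L, T).
The dimension matrix has rank 2.
Independent dimensionless groups: 5 − 2 = 3.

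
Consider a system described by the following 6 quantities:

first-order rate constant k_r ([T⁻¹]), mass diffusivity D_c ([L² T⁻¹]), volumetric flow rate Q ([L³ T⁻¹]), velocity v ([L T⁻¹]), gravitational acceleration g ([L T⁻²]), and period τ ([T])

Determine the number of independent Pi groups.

4

There are 6 variables and 2 base dimensions (L, T).
The dimension matrix has rank 2.
Independent dimensionless groups: 6 − 2 = 4.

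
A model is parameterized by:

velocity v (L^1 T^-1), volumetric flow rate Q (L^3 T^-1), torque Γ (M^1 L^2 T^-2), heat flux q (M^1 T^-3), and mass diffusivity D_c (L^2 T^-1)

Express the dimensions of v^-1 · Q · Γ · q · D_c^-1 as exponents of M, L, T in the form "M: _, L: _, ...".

M: 2, L: 2, T: -4

Collect each base-dimension exponent across the product:
  M: −(0) + (0) + (1) + (1) − (0) = 2
  L: −(1) + (3) + (2) + (0) − (2) = 2
  T: −(-1) + (-1) + (-2) + (-3) − (-1) = -4
So the dimensions are [M² L² T⁻⁴].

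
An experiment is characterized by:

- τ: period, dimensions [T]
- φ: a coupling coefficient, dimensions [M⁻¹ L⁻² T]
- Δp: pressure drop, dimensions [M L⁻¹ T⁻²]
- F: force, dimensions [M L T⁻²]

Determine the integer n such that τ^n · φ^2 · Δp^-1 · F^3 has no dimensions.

Balance the T exponent: (1)·n from τ, plus 2·(1) − (-2) + 3·(-2) = -2 from the rest, must sum to zero.
n − 2 = 0, so n = 2.

2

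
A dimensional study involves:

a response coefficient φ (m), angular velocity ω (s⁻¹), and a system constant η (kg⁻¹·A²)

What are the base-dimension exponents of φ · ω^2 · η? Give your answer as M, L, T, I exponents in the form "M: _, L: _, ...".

Collect each base-dimension exponent across the product:
  M: (0) + 2·(0) + (-1) = -1
  L: (1) + 2·(0) + (0) = 1
  T: (0) + 2·(-1) + (0) = -2
  I: (0) + 2·(0) + (2) = 2
So the dimensions are [M⁻¹ L T⁻² I²].

M: -1, L: 1, T: -2, I: 2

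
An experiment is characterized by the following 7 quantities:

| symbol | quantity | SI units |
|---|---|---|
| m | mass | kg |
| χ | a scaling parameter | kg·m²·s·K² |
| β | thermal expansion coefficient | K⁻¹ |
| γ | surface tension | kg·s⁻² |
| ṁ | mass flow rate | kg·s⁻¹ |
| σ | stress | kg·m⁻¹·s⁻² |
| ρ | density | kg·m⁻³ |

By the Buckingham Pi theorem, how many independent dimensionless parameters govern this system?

3

There are 7 variables and 4 base dimensions (M, L, T, Θ).
The dimension matrix has rank 4.
Independent dimensionless groups: 7 − 4 = 3.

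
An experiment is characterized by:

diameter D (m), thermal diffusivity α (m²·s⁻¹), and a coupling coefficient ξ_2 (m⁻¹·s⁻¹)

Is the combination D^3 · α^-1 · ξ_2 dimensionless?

yes

Sum the exponent of each base dimension across the product:
  M: 3·[D]_M − [α]_M + [ξ_2]_M = 3·(0) − (0) + (0) = 0
  L: 3·[D]_L − [α]_L + [ξ_2]_L = 3·(1) − (2) + (-1) = 0
  T: 3·[D]_T − [α]_T + [ξ_2]_T = 3·(0) − (-1) + (-1) = 0
  N: 3·[D]_N − [α]_N + [ξ_2]_N = 3·(0) − (0) + (0) = 0
All base exponents vanish — dimensionless.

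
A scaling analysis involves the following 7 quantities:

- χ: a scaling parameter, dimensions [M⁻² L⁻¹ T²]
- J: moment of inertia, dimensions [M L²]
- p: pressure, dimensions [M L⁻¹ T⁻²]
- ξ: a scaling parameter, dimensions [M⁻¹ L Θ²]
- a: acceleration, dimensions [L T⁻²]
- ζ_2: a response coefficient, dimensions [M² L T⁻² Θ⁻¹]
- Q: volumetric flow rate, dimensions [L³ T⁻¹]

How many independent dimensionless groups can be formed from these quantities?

3

There are 7 variables and 4 base dimensions (M, L, T, Θ).
The dimension matrix has rank 4.
Independent dimensionless groups: 7 − 4 = 3.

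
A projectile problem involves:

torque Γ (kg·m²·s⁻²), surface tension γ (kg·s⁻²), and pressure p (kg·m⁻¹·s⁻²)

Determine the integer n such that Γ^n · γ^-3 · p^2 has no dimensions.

Balance the M exponent: (1)·n from Γ, plus −3·(1) + 2·(1) = -1 from the rest, must sum to zero.
n − 1 = 0, so n = 1.

1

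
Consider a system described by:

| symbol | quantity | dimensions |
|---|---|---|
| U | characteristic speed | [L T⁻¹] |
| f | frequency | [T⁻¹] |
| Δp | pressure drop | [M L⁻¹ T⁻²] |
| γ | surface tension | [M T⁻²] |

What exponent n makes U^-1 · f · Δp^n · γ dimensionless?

-1

Balance the M exponent: (1)·n from Δp, plus −(0) + (0) + (1) = 1 from the rest, must sum to zero.
n + 1 = 0, so n = -1.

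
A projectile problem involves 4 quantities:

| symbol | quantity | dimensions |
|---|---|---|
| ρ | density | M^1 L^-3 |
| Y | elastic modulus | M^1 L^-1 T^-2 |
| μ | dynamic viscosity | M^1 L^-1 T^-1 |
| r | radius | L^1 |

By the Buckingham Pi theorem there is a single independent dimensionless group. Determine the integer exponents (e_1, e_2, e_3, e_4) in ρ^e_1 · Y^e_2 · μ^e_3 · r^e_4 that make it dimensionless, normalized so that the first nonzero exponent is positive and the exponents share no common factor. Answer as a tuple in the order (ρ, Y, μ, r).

(1, 1, -2, 2)

M: e_1·(1) + e_2·(1) + e_3·(1) + e_4·(0) = 0
L: e_1·(-3) + e_2·(-1) + e_3·(-1) + e_4·(1) = 0
T: e_1·(0) + e_2·(-2) + e_3·(-1) + e_4·(0) = 0
Solving this homogeneous linear system for the smallest-integer solution (first nonzero entry positive) gives (1, 1, -2, 2).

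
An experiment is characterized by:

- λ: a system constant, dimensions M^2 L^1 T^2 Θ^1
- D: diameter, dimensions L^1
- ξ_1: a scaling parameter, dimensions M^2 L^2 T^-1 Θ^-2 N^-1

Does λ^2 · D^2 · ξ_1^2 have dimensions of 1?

no

Sum the exponent of each base dimension across the product:
  M: 2·[λ]_M + 2·[D]_M + 2·[ξ_1]_M = 2·(2) + 2·(0) + 2·(2) = 8
  L: 2·[λ]_L + 2·[D]_L + 2·[ξ_1]_L = 2·(1) + 2·(1) + 2·(2) = 8
  T: 2·[λ]_T + 2·[D]_T + 2·[ξ_1]_T = 2·(2) + 2·(0) + 2·(-1) = 2
  Θ: 2·[λ]_Θ + 2·[D]_Θ + 2·[ξ_1]_Θ = 2·(1) + 2·(0) + 2·(-2) = -2
  N: 2·[λ]_N + 2·[D]_N + 2·[ξ_1]_N = 2·(0) + 2·(0) + 2·(-1) = -2
Net dimensions [M⁸ L⁸ T² Θ⁻² N⁻²] ≠ [1] — not dimensionless.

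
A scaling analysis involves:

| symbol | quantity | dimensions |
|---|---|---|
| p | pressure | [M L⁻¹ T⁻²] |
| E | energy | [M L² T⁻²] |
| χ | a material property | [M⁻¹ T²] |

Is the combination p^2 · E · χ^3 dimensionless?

Sum the exponent of each base dimension across the product:
  M: 2·[p]_M + [E]_M + 3·[χ]_M = 2·(1) + (1) + 3·(-1) = 0
  L: 2·[p]_L + [E]_L + 3·[χ]_L = 2·(-1) + (2) + 3·(0) = 0
  T: 2·[p]_T + [E]_T + 3·[χ]_T = 2·(-2) + (-2) + 3·(2) = 0
All base exponents vanish — dimensionless.

yes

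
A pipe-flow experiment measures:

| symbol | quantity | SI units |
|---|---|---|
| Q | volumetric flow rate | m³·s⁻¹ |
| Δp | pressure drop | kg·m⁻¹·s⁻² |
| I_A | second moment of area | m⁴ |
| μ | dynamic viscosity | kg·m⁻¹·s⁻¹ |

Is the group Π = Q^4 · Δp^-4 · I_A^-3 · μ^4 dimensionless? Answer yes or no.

Sum the exponent of each base dimension across the product:
  M: 4·[Q]_M − 4·[Δp]_M − 3·[I_A]_M + 4·[μ]_M = 4·(0) − 4·(1) − 3·(0) + 4·(1) = 0
  L: 4·[Q]_L − 4·[Δp]_L − 3·[I_A]_L + 4·[μ]_L = 4·(3) − 4·(-1) − 3·(4) + 4·(-1) = 0
  T: 4·[Q]_T − 4·[Δp]_T − 3·[I_A]_T + 4·[μ]_T = 4·(-1) − 4·(-2) − 3·(0) + 4·(-1) = 0
All base exponents vanish — dimensionless.

yes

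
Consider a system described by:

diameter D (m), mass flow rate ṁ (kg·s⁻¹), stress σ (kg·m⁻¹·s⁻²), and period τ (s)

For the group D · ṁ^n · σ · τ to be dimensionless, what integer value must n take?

-1

Balance the M exponent: (1)·n from ṁ, plus (0) + (1) + (0) = 1 from the rest, must sum to zero.
n + 1 = 0, so n = -1.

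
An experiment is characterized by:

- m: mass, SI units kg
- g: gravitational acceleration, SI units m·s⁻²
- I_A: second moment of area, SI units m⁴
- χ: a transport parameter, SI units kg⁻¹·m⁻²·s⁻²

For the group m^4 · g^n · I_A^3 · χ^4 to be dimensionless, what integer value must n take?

-4

Balance the L exponent: (1)·n from g, plus 4·(0) + 3·(4) + 4·(-2) = 4 from the rest, must sum to zero.
n + 4 = 0, so n = -4.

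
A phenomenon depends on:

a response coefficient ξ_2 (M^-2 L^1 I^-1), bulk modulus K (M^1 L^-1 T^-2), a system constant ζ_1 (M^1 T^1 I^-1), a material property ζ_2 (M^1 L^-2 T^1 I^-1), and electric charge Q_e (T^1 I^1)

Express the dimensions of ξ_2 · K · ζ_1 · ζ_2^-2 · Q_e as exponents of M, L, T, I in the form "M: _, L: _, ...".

Collect each base-dimension exponent across the product:
  M: (-2) + (1) + (1) − 2·(1) + (0) = -2
  L: (1) + (-1) + (0) − 2·(-2) + (0) = 4
  T: (0) + (-2) + (1) − 2·(1) + (1) = -2
  I: (-1) + (0) + (-1) − 2·(-1) + (1) = 1
So the dimensions are [M⁻² L⁴ T⁻² I].

M: -2, L: 4, T: -2, I: 1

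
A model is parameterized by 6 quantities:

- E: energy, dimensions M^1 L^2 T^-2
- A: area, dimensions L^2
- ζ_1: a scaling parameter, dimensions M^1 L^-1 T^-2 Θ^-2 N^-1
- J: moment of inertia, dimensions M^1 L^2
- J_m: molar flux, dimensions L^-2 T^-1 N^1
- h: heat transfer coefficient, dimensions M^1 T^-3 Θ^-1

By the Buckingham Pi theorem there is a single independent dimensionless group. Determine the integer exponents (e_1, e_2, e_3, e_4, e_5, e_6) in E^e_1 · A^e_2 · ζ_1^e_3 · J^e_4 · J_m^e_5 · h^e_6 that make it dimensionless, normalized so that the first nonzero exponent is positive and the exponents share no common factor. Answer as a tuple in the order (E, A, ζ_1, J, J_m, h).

(3, 1, 2, -1, 2, -4)

M: e_1·(1) + e_2·(0) + e_3·(1) + e_4·(1) + e_5·(0) + e_6·(1) = 0
L: e_1·(2) + e_2·(2) + e_3·(-1) + e_4·(2) + e_5·(-2) + e_6·(0) = 0
T: e_1·(-2) + e_2·(0) + e_3·(-2) + e_4·(0) + e_5·(-1) + e_6·(-3) = 0
Θ: e_1·(0) + e_2·(0) + e_3·(-2) + e_4·(0) + e_5·(0) + e_6·(-1) = 0
N: e_1·(0) + e_2·(0) + e_3·(-1) + e_4·(0) + e_5·(1) + e_6·(0) = 0
Solving this homogeneous linear system for the smallest-integer solution (first nonzero entry positive) gives (3, 1, 2, -1, 2, -4).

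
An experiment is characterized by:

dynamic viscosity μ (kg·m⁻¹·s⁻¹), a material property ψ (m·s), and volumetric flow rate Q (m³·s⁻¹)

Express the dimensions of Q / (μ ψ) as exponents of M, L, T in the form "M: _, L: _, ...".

Collect each base-dimension exponent across the product:
  M: −(1) − (0) + (0) = -1
  L: −(-1) − (1) + (3) = 3
  T: −(-1) − (1) + (-1) = -1
So the dimensions are [M⁻¹ L³ T⁻¹].

M: -1, L: 3, T: -1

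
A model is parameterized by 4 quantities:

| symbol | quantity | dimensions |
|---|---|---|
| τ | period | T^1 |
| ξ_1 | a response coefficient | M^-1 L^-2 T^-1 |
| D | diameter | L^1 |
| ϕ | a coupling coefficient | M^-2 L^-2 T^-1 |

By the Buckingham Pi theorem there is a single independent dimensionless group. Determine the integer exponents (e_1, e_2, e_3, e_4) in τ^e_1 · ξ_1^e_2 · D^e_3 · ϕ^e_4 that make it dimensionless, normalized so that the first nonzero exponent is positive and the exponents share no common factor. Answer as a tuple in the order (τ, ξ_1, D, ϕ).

M: e_1·(0) + e_2·(-1) + e_3·(0) + e_4·(-2) = 0
L: e_1·(0) + e_2·(-2) + e_3·(1) + e_4·(-2) = 0
T: e_1·(1) + e_2·(-1) + e_3·(0) + e_4·(-1) = 0
Solving this homogeneous linear system for the smallest-integer solution (first nonzero entry positive) gives (1, 2, 2, -1).

(1, 2, 2, -1)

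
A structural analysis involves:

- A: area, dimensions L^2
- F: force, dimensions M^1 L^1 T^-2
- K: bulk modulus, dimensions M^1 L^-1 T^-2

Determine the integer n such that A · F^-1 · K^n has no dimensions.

1

Balance the M exponent: (1)·n from K, plus (0) − (1) = -1 from the rest, must sum to zero.
n − 1 = 0, so n = 1.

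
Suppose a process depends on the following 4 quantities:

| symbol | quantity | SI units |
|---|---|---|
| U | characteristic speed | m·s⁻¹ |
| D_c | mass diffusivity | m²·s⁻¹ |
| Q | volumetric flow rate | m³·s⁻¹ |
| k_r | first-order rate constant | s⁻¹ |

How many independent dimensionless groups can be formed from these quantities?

2

There are 4 variables and 2 base dimensions (L, T).
The dimension matrix has rank 2.
Independent dimensionless groups: 4 − 2 = 2.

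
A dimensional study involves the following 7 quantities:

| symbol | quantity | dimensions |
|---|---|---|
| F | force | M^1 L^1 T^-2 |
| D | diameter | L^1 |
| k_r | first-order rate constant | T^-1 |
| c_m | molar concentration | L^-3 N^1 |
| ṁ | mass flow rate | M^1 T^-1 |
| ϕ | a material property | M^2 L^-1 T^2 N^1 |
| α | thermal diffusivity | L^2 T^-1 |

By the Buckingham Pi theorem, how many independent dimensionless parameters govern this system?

There are 7 variables and 4 base dimensions (M, L, T, N).
The dimension matrix has rank 4.
Independent dimensionless groups: 7 − 4 = 3.

3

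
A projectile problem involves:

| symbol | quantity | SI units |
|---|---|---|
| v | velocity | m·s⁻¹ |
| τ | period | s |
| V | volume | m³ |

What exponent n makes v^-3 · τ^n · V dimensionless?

-3

Balance the T exponent: (1)·n from τ, plus −3·(-1) + (0) = 3 from the rest, must sum to zero.
n + 3 = 0, so n = -3.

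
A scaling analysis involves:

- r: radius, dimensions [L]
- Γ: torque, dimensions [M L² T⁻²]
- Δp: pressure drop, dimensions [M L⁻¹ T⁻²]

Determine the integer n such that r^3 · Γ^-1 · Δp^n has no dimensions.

1

Balance the M exponent: (1)·n from Δp, plus 3·(0) − (1) = -1 from the rest, must sum to zero.
n − 1 = 0, so n = 1.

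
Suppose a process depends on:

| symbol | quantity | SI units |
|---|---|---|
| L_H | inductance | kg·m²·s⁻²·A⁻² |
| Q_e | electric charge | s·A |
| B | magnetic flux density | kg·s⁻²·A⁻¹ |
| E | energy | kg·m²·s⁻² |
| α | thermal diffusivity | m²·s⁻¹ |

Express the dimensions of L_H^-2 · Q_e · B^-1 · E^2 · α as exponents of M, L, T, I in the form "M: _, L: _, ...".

M: -1, L: 2, T: 2, I: 6

Collect each base-dimension exponent across the product:
  M: −2·(1) + (0) − (1) + 2·(1) + (0) = -1
  L: −2·(2) + (0) − (0) + 2·(2) + (2) = 2
  T: −2·(-2) + (1) − (-2) + 2·(-2) + (-1) = 2
  I: −2·(-2) + (1) − (-1) + 2·(0) + (0) = 6
So the dimensions are [M⁻¹ L² T² I⁶].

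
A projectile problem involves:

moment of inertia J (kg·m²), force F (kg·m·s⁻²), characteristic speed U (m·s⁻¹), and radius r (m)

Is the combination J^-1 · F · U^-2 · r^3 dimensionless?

Sum the exponent of each base dimension across the product:
  M: −[J]_M + [F]_M − 2·[U]_M + 3·[r]_M = −(1) + (1) − 2·(0) + 3·(0) = 0
  L: −[J]_L + [F]_L − 2·[U]_L + 3·[r]_L = −(2) + (1) − 2·(1) + 3·(1) = 0
  T: −[J]_T + [F]_T − 2·[U]_T + 3·[r]_T = −(0) + (-2) − 2·(-1) + 3·(0) = 0
All base exponents vanish — dimensionless.

yes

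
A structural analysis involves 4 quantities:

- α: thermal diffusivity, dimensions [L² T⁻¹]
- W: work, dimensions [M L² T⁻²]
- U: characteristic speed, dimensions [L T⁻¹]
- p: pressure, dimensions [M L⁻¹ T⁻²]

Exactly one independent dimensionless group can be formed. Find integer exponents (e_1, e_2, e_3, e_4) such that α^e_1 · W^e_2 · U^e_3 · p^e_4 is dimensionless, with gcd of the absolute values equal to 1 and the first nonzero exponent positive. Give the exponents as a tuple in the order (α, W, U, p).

(3, -1, -3, 1)

M: e_1·(0) + e_2·(1) + e_3·(0) + e_4·(1) = 0
L: e_1·(2) + e_2·(2) + e_3·(1) + e_4·(-1) = 0
T: e_1·(-1) + e_2·(-2) + e_3·(-1) + e_4·(-2) = 0
Solving this homogeneous linear system for the smallest-integer solution (first nonzero entry positive) gives (3, -1, -3, 1).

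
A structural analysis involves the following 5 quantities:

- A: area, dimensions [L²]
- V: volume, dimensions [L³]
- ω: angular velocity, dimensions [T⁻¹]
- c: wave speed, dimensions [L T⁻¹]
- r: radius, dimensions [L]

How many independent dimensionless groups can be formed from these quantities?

There are 5 variables and 2 base dimensions (L, T).
The dimension matrix has rank 2.
Independent dimensionless groups: 5 − 2 = 3.

3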